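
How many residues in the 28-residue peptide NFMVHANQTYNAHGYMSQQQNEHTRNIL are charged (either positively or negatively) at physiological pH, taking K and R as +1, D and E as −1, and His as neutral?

Charged side chains at pH ~7.4: K, R (positive); D, E (negative).
Matching residues: E22, R25.

2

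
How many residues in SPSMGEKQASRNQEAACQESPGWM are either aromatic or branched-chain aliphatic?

Aromatic: F, W, Y. Branched-chain aliphatic: I, L, V.
Aromatic residues here: W23 (1).
Branched-chain aliphatic residues here: none (0).
The two groups share no amino acid, so total = 1 + 0 = 1.

1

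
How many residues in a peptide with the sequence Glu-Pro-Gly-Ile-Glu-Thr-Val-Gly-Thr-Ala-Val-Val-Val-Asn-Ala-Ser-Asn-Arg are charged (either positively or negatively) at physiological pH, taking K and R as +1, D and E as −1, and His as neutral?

3

Charged side chains at pH ~7.4: K, R (positive); D, E (negative).
Matching residues: Glu1, Glu5, Arg18.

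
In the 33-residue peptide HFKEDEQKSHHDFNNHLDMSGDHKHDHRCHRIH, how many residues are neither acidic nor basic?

Acidic: D, E. Basic: K, R, H. All other residues are neither.
Matching residues: F2, Q7, S9, F13, N14, N15, L17, M19, S20, G21, C29, I32.

12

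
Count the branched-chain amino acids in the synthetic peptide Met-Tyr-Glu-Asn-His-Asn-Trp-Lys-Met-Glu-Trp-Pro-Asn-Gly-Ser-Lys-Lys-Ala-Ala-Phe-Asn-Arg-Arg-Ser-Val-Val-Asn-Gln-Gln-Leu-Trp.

V, L, and I make up the branched-chain aliphatic group.
Matching residues: Val25, Val26, Leu30.

3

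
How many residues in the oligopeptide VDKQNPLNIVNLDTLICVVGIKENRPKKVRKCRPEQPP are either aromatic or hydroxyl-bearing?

1

Aromatic: F, W, Y. Hydroxyl-bearing: S, T, Y.
Aromatic residues here: none (0).
Hydroxyl-bearing residues here: T14 (1).
(Y belongs to both groups, but none appear in this sequence.) Total = 0 + 1 = 1.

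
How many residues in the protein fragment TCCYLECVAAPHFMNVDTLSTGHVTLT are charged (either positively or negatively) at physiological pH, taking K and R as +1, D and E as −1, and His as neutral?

2

Charged side chains at pH ~7.4: K, R (positive); D, E (negative).
Matching residues: E6, D17.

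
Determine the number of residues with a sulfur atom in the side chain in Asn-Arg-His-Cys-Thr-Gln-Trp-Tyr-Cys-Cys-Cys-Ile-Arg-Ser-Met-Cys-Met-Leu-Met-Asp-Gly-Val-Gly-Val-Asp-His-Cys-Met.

10

The sulfur-bearing residues are cysteine (–SH) and methionine (–S–CH₃).
Matching residues: Cys4, Cys9, Cys10, Cys11, Met15, Cys16, Met17, Met19, Cys27, Met28.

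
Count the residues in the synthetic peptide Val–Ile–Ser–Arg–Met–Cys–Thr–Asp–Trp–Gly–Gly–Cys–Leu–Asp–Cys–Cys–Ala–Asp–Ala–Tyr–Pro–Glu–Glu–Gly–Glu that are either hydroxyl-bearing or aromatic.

4

Hydroxyl-bearing: S, T, Y. Aromatic: F, W, Y.
Hydroxyl-bearing residues here: Ser3, Thr7, Tyr20 (3).
Aromatic residues here: Trp9, Tyr20 (2).
Y is in both groups, so the 1 Y residue must not be double-counted.
Total = 3 + 2 − 1 = 4.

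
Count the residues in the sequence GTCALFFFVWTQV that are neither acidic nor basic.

Acidic: D, E. Basic: K, R, H. All other residues are neither.
Matching residues: G1, T2, C3, A4, L5, F6, F7, F8, V9, W10, T11, Q12, V13.

13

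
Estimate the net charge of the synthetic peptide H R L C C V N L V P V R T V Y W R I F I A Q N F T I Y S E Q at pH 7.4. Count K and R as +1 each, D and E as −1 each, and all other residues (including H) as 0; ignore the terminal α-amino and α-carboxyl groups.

+2

Positive (K, R): R2, R12, R17 → +3.
Negative (D, E): E29 → −1.
Net charge = (+3) + (−1) = +2.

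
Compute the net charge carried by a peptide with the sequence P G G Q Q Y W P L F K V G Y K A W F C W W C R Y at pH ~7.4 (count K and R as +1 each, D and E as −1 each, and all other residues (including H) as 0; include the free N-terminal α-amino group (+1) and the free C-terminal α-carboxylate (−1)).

Positive (K, R): K11, K15, R23 → +3.
Negative (D, E): none → −0.
The N-terminus (+1) and C-terminus (−1) cancel.
Net charge = (+3) + (−0) = +3.

+3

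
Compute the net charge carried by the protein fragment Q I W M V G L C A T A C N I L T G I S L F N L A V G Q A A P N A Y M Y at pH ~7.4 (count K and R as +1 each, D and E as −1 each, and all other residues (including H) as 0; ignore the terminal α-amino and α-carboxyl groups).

0

Positive (K, R): none → +0.
Negative (D, E): none → −0.
Net charge = (+0) + (−0) = 0.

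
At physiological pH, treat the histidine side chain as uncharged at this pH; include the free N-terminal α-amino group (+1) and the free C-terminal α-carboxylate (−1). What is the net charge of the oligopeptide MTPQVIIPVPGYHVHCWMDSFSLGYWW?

At pH ~7.4 the Lys and Arg side chains are protonated (+1), the Asp and Glu side chains are deprotonated (−1), and with His taken as neutral all other side chains carry no charge.
Positive (K, R): none → +0.
Negative (D, E): D19 → −1.
The N-terminus (+1) and C-terminus (−1) cancel.
Net charge = (+0) + (−1) = −1.

-1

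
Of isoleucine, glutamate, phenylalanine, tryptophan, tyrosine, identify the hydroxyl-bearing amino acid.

tyrosine

Serine (S), threonine (T), and tyrosine (Y) each carry a hydroxyl group on the side chain.
Of the listed options, only tyrosine belongs to this group.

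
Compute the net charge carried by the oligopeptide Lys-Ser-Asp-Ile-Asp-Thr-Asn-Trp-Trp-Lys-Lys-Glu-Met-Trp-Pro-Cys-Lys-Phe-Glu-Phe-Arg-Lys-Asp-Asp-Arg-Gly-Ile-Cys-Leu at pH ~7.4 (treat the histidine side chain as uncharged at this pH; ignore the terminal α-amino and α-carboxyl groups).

The side chains ionized at physiological pH are Lys/Arg (+1) and Asp/Glu (−1); with His treated as neutral, nothing else contributes.
Positive (K, R): Lys1, Lys10, Lys11, Lys17, Arg21, Lys22, Arg25 → +7.
Negative (D, E): Asp3, Asp5, Glu12, Glu19, Asp23, Asp24 → −6.
Net charge = (+7) + (−6) = +1.

+1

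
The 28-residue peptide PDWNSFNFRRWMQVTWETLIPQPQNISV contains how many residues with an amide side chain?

Only N (asparagine) and Q (glutamine) carry a side-chain carboxamide.
Matching residues: N4, N7, Q13, Q22, Q24, N25.

6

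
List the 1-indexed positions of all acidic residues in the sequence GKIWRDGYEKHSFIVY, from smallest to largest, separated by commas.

Aspartate (D) and glutamate (E) have carboxylic-acid side chains and are the acidic amino acids.
Matching residues: D6, E9.

6, 9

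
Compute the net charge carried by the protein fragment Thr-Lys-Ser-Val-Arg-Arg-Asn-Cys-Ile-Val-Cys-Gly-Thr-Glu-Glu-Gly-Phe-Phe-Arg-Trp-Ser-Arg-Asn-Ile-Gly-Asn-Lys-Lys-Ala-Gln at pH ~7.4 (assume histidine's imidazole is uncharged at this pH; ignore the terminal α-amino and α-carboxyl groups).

The side chains ionized at physiological pH are Lys/Arg (+1) and Asp/Glu (−1); with His treated as neutral, nothing else contributes.
Positive (K, R): Lys2, Arg5, Arg6, Arg19, Arg22, Lys27, Lys28 → +7.
Negative (D, E): Glu14, Glu15 → −2.
Net charge = (+7) + (−2) = +5.

+5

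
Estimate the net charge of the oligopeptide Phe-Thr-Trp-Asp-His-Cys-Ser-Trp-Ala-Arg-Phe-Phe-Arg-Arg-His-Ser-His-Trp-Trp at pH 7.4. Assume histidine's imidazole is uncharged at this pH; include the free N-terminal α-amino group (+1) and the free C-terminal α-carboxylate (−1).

+2

The side chains ionized at physiological pH are Lys/Arg (+1) and Asp/Glu (−1); with His treated as neutral, nothing else contributes.
Positive (K, R): Arg10, Arg13, Arg14 → +3.
Negative (D, E): Asp4 → −1.
The N-terminus (+1) and C-terminus (−1) cancel.
Net charge = (+3) + (−1) = +2.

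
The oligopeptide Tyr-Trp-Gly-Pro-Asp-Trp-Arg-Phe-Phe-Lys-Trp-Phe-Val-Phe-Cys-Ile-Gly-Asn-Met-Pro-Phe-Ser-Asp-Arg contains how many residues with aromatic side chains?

9

Phenylalanine (F), tryptophan (W), and tyrosine (Y) have aromatic ring side chains.
Matching residues: Tyr1, Trp2, Trp6, Phe8, Phe9, Trp11, Phe12, Phe14, Phe21.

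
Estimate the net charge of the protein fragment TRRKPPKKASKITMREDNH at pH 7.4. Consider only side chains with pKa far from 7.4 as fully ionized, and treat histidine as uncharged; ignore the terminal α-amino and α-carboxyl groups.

At pH ~7.4 the Lys and Arg side chains are protonated (+1), the Asp and Glu side chains are deprotonated (−1), and with His taken as neutral all other side chains carry no charge.
Positive (K, R): R2, R3, K4, K7, K8, K11, R15 → +7.
Negative (D, E): E16, D17 → −2.
Net charge = (+7) + (−2) = +5.

+5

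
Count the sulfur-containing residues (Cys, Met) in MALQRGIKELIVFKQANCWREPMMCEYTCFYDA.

Matching residues: M1, C18, M23, M24, C25, C29.

6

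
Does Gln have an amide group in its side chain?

Yes

Only N (asparagine) and Q (glutamine) carry a side-chain carboxamide.
Glutamine is in this group.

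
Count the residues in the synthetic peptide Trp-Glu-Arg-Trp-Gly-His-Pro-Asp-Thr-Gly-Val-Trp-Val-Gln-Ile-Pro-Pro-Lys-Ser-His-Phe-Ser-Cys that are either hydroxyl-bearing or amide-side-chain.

4

Hydroxyl-bearing: S, T, Y. Amide-side-chain: N, Q.
Hydroxyl-bearing residues here: Thr9, Ser19, Ser22 (3).
Amide-side-chain residues here: Gln14 (1).
The two groups share no amino acid, so total = 3 + 1 = 4.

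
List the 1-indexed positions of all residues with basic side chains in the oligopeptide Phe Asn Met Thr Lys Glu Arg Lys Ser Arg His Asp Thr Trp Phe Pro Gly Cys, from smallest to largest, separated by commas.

The basic amino acids are Lys (K), Arg (R), and His (H).
Matching residues: Lys5, Arg7, Lys8, Arg10, His11.

5, 7, 8, 10, 11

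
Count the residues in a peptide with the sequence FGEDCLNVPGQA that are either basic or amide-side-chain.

Basic: H, K, R. Amide-side-chain: N, Q.
Basic residues here: none (0).
Amide-side-chain residues here: N7, Q11 (2).
The two groups share no amino acid, so total = 0 + 2 = 2.

2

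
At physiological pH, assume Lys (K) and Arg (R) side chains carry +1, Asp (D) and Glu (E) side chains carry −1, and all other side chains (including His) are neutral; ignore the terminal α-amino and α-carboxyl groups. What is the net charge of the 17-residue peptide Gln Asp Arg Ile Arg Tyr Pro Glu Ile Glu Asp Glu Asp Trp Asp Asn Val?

-5

Positive (K, R): Arg3, Arg5 → +2.
Negative (D, E): Asp2, Glu8, Glu10, Asp11, Glu12, Asp13, Asp15 → −7.
Net charge = (+2) + (−7) = −5.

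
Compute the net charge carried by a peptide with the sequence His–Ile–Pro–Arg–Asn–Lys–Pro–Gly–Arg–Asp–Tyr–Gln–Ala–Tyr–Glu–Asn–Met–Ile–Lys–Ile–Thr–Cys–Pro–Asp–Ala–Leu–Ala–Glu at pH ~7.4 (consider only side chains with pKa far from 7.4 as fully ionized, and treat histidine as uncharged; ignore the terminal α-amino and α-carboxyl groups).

At pH ~7.4 the Lys and Arg side chains are protonated (+1), the Asp and Glu side chains are deprotonated (−1), and with His taken as neutral all other side chains carry no charge.
Positive (K, R): Arg4, Lys6, Arg9, Lys19 → +4.
Negative (D, E): Asp10, Glu15, Asp24, Glu28 → −4.
Net charge = (+4) + (−4) = 0.

0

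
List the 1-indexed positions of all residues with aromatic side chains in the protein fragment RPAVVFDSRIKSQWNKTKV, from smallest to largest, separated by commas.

6, 14

F, W, and Y each carry an aromatic ring on the side chain.
Matching residues: F6, W14.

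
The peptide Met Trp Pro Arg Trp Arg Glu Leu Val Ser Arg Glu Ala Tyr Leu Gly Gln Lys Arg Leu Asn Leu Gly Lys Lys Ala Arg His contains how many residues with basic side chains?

The basic amino acids are Lys (K), Arg (R), and His (H).
Matching residues: Arg4, Arg6, Arg11, Lys18, Arg19, Lys24, Lys25, Arg27, His28.

9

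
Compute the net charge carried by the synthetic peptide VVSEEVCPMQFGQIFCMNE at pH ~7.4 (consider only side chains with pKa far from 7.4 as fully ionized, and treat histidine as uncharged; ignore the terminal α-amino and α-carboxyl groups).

-3

At pH ~7.4 the Lys and Arg side chains are protonated (+1), the Asp and Glu side chains are deprotonated (−1), and with His taken as neutral all other side chains carry no charge.
Positive (K, R): none → +0.
Negative (D, E): E4, E5, E19 → −3.
Net charge = (+0) + (−3) = −3.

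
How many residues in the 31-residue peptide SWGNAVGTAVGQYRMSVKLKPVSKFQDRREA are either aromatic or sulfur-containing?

4

Aromatic: F, W, Y. Sulfur-containing: C, M.
Aromatic residues here: W2, Y13, F25 (3).
Sulfur-containing residues here: M15 (1).
The two groups share no amino acid, so total = 3 + 1 = 4.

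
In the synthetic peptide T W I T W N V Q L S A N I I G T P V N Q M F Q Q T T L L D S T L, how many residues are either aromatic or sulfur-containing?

4

Aromatic: F, W, Y. Sulfur-containing: C, M.
Aromatic residues here: W2, W5, F22 (3).
Sulfur-containing residues here: M21 (1).
The two groups share no amino acid, so total = 3 + 1 = 4.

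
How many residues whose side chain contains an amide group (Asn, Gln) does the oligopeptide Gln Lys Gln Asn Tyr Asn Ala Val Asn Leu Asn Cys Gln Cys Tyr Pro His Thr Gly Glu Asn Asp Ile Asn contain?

9

Matching residues: Gln1, Gln3, Asn4, Asn6, Asn9, Asn11, Gln13, Asn21, Asn24.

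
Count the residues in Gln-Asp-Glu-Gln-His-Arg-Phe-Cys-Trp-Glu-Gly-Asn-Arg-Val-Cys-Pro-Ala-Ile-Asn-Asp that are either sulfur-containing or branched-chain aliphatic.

Sulfur-containing: C, M. Branched-chain aliphatic: I, L, V.
Sulfur-containing residues here: Cys8, Cys15 (2).
Branched-chain aliphatic residues here: Val14, Ile18 (2).
The two groups share no amino acid, so total = 2 + 2 = 4.

4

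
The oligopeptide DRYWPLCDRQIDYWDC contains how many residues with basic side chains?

2

Lysine (K), arginine (R), and histidine (H) have basic, nitrogen-containing side chains.
Matching residues: R2, R9.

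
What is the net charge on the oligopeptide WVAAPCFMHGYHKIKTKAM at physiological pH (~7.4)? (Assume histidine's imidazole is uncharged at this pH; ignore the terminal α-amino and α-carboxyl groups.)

Near pH 7.4, K and R contribute +1 each, D and E contribute −1 each, and every other side chain (His included, as stated) is uncharged.
Positive (K, R): K13, K15, K17 → +3.
Negative (D, E): none → −0.
Net charge = (+3) + (−0) = +3.

+3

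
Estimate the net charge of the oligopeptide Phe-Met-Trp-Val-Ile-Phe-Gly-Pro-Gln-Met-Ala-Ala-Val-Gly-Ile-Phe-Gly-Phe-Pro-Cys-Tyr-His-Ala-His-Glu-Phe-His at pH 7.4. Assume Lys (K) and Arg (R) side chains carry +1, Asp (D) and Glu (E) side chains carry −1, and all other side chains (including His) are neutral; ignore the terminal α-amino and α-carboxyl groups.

Positive (K, R): none → +0.
Negative (D, E): Glu25 → −1.
Net charge = (+0) + (−1) = −1.

-1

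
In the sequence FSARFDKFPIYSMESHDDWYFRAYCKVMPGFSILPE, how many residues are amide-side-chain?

Asparagine (N) and glutamine (Q) have uncharged amide side chains.
None of the 36 residues belong to this group.

0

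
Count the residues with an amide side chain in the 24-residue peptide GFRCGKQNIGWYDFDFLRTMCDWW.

2

The amide-side-chain residues are Asn (N) and Gln (Q).
Matching residues: Q7, N8.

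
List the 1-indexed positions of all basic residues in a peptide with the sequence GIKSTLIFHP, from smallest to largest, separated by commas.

3, 9

Lysine (K), arginine (R), and histidine (H) have basic, nitrogen-containing side chains.
Matching residues: K3, H9.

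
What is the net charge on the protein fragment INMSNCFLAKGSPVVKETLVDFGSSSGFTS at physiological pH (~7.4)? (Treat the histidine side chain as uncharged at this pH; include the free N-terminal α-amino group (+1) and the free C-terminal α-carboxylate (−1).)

0

At pH ~7.4 the Lys and Arg side chains are protonated (+1), the Asp and Glu side chains are deprotonated (−1), and with His taken as neutral all other side chains carry no charge.
Positive (K, R): K10, K16 → +2.
Negative (D, E): E17, D21 → −2.
The N-terminus (+1) and C-terminus (−1) cancel.
Net charge = (+2) + (−2) = 0.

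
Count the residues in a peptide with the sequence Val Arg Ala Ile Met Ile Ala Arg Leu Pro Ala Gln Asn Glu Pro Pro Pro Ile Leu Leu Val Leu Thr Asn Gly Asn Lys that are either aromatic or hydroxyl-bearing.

Aromatic: F, W, Y. Hydroxyl-bearing: S, T, Y.
Aromatic residues here: none (0).
Hydroxyl-bearing residues here: Thr23 (1).
(Y belongs to both groups, but none appear in this sequence.) Total = 0 + 1 = 1.

1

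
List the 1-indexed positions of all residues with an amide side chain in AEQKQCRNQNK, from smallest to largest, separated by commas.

The amide-side-chain residues are Asn (N) and Gln (Q).
Matching residues: Q3, Q5, N8, Q9, N10.

3, 5, 8, 9, 10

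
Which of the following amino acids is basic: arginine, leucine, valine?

The basic amino acids are Lys (K), Arg (R), and His (H).
Of the listed options, only arginine belongs to this group.

arginine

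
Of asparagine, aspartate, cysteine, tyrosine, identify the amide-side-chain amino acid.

asparagine

The amide-side-chain residues are Asn (N) and Gln (Q).
Of the listed options, only asparagine belongs to this group.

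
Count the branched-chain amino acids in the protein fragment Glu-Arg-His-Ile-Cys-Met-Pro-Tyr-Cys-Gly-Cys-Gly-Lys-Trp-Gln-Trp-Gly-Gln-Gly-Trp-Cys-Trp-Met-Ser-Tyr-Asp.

V, L, and I make up the branched-chain aliphatic group.
Matching residues: Ile4.

1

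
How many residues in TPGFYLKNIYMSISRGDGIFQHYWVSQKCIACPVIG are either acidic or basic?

5

Acidic: D, E. Basic: H, K, R.
Acidic residues here: D17 (1).
Basic residues here: K7, R15, H22, K28 (4).
The two groups share no amino acid, so total = 1 + 4 = 5.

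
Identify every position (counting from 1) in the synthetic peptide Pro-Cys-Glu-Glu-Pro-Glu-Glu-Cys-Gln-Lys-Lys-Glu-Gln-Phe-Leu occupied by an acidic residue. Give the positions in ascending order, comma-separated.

The acidic residues are Asp (D) and Glu (E), whose side chains end in a carboxylate group.
Matching residues: Glu3, Glu4, Glu6, Glu7, Glu12.

3, 4, 6, 7, 12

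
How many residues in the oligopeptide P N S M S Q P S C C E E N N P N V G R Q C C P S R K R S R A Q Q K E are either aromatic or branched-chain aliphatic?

Aromatic: F, W, Y. Branched-chain aliphatic: I, L, V.
Aromatic residues here: none (0).
Branched-chain aliphatic residues here: V17 (1).
The two groups share no amino acid, so total = 0 + 1 = 1.

1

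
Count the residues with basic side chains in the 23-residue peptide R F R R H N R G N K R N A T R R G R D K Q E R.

12

Lysine (K), arginine (R), and histidine (H) have basic, nitrogen-containing side chains.
Matching residues: R1, R3, R4, H5, R7, K10, R11, R15, R16, R18, K20, R23.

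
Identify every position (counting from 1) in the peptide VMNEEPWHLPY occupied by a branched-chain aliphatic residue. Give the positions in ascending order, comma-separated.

1, 9

V, L, and I make up the branched-chain aliphatic group.
Matching residues: V1, L9.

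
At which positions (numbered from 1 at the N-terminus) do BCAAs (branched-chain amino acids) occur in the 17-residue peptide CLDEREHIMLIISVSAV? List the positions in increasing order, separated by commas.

The BCAAs are Val, Leu, and Ile — aliphatic side chains with a branch point.
Matching residues: L2, I8, L10, I11, I12, V14, V17.

2, 8, 10, 11, 12, 14, 17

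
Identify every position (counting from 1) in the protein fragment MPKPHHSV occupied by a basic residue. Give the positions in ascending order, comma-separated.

3, 5, 6

K, R, and H are the three residues with basic side chains (ε-amine, guanidinium, and imidazole respectively).
Matching residues: K3, H5, H6.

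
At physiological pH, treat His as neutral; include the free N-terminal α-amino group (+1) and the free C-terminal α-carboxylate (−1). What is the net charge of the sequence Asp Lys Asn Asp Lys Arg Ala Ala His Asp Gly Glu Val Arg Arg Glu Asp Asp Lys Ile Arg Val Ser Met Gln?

At pH ~7.4 the Lys and Arg side chains are protonated (+1), the Asp and Glu side chains are deprotonated (−1), and with His taken as neutral all other side chains carry no charge.
Positive (K, R): Lys2, Lys5, Arg6, Arg14, Arg15, Lys19, Arg21 → +7.
Negative (D, E): Asp1, Asp4, Asp10, Glu12, Glu16, Asp17, Asp18 → −7.
The N-terminus (+1) and C-terminus (−1) cancel.
Net charge = (+7) + (−7) = 0.

0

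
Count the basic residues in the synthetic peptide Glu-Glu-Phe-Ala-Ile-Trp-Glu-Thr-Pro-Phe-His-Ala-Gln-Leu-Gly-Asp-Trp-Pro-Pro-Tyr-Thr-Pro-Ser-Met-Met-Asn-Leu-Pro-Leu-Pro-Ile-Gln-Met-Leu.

1

K, R, and H are the three residues with basic side chains (ε-amine, guanidinium, and imidazole respectively).
Matching residues: His11.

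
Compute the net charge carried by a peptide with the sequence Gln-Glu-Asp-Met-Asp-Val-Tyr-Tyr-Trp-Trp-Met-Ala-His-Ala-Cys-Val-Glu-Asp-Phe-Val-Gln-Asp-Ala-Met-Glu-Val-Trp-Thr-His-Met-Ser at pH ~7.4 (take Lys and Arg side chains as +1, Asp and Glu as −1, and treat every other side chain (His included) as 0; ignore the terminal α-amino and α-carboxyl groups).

Positive (K, R): none → +0.
Negative (D, E): Glu2, Asp3, Asp5, Glu17, Asp18, Asp22, Glu25 → −7.
Net charge = (+0) + (−7) = −7.

-7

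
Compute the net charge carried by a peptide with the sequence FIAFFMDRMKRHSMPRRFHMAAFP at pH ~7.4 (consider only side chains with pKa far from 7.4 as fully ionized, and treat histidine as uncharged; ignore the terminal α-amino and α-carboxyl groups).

+4

The side chains ionized at physiological pH are Lys/Arg (+1) and Asp/Glu (−1); with His treated as neutral, nothing else contributes.
Positive (K, R): R8, K10, R11, R16, R17 → +5.
Negative (D, E): D7 → −1.
Net charge = (+5) + (−1) = +4.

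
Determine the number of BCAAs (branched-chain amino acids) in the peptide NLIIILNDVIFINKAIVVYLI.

13

The BCAAs are Val, Leu, and Ile — aliphatic side chains with a branch point.
Matching residues: L2, I3, I4, I5, L6, V9, I10, I12, I16, V17, V18, L20, I21.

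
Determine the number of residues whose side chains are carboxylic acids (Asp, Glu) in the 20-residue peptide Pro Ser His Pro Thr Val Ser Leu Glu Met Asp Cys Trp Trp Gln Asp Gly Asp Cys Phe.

Matching residues: Glu9, Asp11, Asp16, Asp18.

4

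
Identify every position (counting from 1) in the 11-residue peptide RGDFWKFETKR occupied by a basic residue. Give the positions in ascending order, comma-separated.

Lysine (K), arginine (R), and histidine (H) have basic, nitrogen-containing side chains.
Matching residues: R1, K6, K10, R11.

1, 6, 10, 11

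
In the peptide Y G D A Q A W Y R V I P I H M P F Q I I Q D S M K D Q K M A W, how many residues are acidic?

3

Only D (aspartate) and E (glutamate) carry a side-chain carboxylic acid.
Matching residues: D3, D22, D26.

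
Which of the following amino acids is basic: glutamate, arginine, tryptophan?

arginine

The basic amino acids are Lys (K), Arg (R), and His (H).
Of the listed options, only arginine belongs to this group.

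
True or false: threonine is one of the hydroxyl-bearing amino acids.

True

S, T, and Y are the three residues with a side-chain hydroxyl.
Threonine is in this group.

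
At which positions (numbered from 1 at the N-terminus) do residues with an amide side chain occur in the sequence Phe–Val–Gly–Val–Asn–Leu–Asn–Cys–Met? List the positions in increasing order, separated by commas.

5, 7

Asparagine (N) and glutamine (Q) have uncharged amide side chains.
Matching residues: Asn5, Asn7.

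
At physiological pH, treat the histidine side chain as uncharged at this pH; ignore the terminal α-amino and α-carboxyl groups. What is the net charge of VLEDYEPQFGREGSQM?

-3

At pH ~7.4 the Lys and Arg side chains are protonated (+1), the Asp and Glu side chains are deprotonated (−1), and with His taken as neutral all other side chains carry no charge.
Positive (K, R): R11 → +1.
Negative (D, E): E3, D4, E6, E12 → −4.
Net charge = (+1) + (−4) = −3.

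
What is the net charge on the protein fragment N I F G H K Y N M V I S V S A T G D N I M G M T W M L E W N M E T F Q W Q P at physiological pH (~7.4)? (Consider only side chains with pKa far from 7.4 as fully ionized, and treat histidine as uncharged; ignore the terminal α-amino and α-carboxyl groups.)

At pH ~7.4 the Lys and Arg side chains are protonated (+1), the Asp and Glu side chains are deprotonated (−1), and with His taken as neutral all other side chains carry no charge.
Positive (K, R): K6 → +1.
Negative (D, E): D18, E28, E32 → −3.
Net charge = (+1) + (−3) = −2.

-2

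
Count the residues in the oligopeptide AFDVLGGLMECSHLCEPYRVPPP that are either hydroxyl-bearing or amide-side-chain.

Hydroxyl-bearing: S, T, Y. Amide-side-chain: N, Q.
Hydroxyl-bearing residues here: S12, Y18 (2).
Amide-side-chain residues here: none (0).
The two groups share no amino acid, so total = 2 + 0 = 2.

2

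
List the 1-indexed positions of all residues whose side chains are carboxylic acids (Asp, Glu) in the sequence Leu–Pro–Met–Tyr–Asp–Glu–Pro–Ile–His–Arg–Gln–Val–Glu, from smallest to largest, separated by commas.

Matching residues: Asp5, Glu6, Glu13.

5, 6, 13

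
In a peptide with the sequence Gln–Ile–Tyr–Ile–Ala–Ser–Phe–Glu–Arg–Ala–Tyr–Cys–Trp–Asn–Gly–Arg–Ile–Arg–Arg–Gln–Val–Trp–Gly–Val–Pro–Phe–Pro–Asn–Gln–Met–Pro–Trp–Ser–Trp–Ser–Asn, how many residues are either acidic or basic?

Acidic: D, E. Basic: H, K, R.
Acidic residues here: Glu8 (1).
Basic residues here: Arg9, Arg16, Arg18, Arg19 (4).
The two groups share no amino acid, so total = 1 + 4 = 5.

5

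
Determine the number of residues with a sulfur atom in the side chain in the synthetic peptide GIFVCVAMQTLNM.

3

Only Cys (C) and Met (M) have a sulfur atom in the side chain.
Matching residues: C5, M8, M13.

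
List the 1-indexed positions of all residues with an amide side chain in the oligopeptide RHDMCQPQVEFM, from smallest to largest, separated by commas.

6, 8

The amide-side-chain residues are Asn (N) and Gln (Q).
Matching residues: Q6, Q8.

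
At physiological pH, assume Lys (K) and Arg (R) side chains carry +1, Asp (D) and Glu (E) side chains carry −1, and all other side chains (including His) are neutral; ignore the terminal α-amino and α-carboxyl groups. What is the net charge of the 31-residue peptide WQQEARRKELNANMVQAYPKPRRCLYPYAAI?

Positive (K, R): R6, R7, K8, K20, R22, R23 → +6.
Negative (D, E): E4, E9 → −2.
Net charge = (+6) + (−2) = +4.

+4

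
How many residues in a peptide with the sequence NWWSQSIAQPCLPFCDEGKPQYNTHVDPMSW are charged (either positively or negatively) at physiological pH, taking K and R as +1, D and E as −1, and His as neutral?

4

Charged side chains at pH ~7.4: K, R (positive); D, E (negative).
Matching residues: D16, E17, K19, D27.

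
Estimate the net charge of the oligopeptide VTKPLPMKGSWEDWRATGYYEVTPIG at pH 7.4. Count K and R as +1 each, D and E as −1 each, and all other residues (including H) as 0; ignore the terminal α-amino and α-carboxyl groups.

0

Positive (K, R): K3, K8, R15 → +3.
Negative (D, E): E12, D13, E21 → −3.
Net charge = (+3) + (−3) = 0.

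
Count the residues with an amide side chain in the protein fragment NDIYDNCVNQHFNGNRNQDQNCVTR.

10

The amide-side-chain residues are Asn (N) and Gln (Q).
Matching residues: N1, N6, N9, Q10, N13, N15, N17, Q18, Q20, N21.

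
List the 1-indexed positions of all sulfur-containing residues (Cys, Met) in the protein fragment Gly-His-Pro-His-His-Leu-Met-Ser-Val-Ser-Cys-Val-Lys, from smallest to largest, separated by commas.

Matching residues: Met7, Cys11.

7, 11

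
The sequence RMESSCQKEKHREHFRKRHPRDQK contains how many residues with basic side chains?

K, R, and H are the three residues with basic side chains (ε-amine, guanidinium, and imidazole respectively).
Matching residues: R1, K8, K10, H11, R12, H14, R16, K17, R18, H19, R21, K24.

12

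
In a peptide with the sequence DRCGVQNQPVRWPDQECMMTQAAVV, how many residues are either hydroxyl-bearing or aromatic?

2

Hydroxyl-bearing: S, T, Y. Aromatic: F, W, Y.
Hydroxyl-bearing residues here: T20 (1).
Aromatic residues here: W12 (1).
(Y belongs to both groups, but none appear in this sequence.) Total = 1 + 1 = 2.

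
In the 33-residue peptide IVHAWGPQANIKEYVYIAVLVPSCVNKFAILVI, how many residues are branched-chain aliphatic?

13

The BCAAs are Val, Leu, and Ile — aliphatic side chains with a branch point.
Matching residues: I1, V2, I11, V15, I17, V19, L20, V21, V25, I30, L31, V32, I33.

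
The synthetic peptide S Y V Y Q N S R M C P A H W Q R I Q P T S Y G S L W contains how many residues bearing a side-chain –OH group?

8

S, T, and Y are the three residues with a side-chain hydroxyl.
Matching residues: S1, Y2, Y4, S7, T20, S21, Y22, S24.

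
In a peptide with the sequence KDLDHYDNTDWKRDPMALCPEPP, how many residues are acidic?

Only D (aspartate) and E (glutamate) carry a side-chain carboxylic acid.
Matching residues: D2, D4, D7, D10, D14, E21.

6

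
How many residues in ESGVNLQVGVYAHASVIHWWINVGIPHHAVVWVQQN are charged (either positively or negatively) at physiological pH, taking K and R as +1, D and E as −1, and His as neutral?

Charged side chains at pH ~7.4: K, R (positive); D, E (negative).
Matching residues: E1.

1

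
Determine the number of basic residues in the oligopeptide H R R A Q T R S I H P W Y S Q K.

6

K, R, and H are the three residues with basic side chains (ε-amine, guanidinium, and imidazole respectively).
Matching residues: H1, R2, R3, R7, H10, K16.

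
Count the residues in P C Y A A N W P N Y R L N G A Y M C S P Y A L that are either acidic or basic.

1

Acidic: D, E. Basic: H, K, R.
Acidic residues here: none (0).
Basic residues here: R11 (1).
The two groups share no amino acid, so total = 0 + 1 = 1.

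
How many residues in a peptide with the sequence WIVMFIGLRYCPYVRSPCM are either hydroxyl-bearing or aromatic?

5

Hydroxyl-bearing: S, T, Y. Aromatic: F, W, Y.
Hydroxyl-bearing residues here: Y10, Y13, S16 (3).
Aromatic residues here: W1, F5, Y10, Y13 (4).
Y is in both groups, so the 2 Y residues must not be double-counted.
Total = 3 + 4 − 2 = 5.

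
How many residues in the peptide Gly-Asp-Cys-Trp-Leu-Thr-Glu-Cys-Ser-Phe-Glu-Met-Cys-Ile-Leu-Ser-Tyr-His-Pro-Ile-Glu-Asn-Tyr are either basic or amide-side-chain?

2

Basic: H, K, R. Amide-side-chain: N, Q.
Basic residues here: His18 (1).
Amide-side-chain residues here: Asn22 (1).
The two groups share no amino acid, so total = 1 + 1 = 2.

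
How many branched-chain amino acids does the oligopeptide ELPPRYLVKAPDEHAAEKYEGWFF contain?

3

The BCAAs are Val, Leu, and Ile — aliphatic side chains with a branch point.
Matching residues: L2, L7, V8.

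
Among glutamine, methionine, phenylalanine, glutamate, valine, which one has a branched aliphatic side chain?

Valine (V), leucine (L), and isoleucine (I) are the branched-chain amino acids.
Of the listed options, only valine belongs to this group.

valine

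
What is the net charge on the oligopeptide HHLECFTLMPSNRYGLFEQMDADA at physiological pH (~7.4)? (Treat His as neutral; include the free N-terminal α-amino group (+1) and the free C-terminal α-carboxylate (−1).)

-3

At pH ~7.4 the Lys and Arg side chains are protonated (+1), the Asp and Glu side chains are deprotonated (−1), and with His taken as neutral all other side chains carry no charge.
Positive (K, R): R13 → +1.
Negative (D, E): E4, E18, D21, D23 → −4.
The N-terminus (+1) and C-terminus (−1) cancel.
Net charge = (+1) + (−4) = −3.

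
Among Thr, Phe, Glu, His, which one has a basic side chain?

K, R, and H are the three residues with basic side chains (ε-amine, guanidinium, and imidazole respectively).
Of the listed options, only His belongs to this group.

His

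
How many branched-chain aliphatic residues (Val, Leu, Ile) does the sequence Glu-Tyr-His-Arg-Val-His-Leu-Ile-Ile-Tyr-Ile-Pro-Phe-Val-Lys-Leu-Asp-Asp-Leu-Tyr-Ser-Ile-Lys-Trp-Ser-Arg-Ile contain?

10

Matching residues: Val5, Leu7, Ile8, Ile9, Ile11, Val14, Leu16, Leu19, Ile22, Ile27.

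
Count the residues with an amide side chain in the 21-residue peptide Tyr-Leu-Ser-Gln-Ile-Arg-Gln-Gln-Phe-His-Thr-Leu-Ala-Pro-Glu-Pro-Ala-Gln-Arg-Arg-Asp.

4

Asparagine (N) and glutamine (Q) have uncharged amide side chains.
Matching residues: Gln4, Gln7, Gln8, Gln18.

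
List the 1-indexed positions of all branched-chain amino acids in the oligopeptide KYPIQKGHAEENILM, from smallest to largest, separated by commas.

The BCAAs are Val, Leu, and Ile — aliphatic side chains with a branch point.
Matching residues: I4, I13, L14.

4, 13, 14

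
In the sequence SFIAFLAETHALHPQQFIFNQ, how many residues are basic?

2

K, R, and H are the three residues with basic side chains (ε-amine, guanidinium, and imidazole respectively).
Matching residues: H10, H13.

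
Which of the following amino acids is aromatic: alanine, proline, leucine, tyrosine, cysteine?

tyrosine

Phenylalanine (F), tryptophan (W), and tyrosine (Y) have aromatic ring side chains.
Of the listed options, only tyrosine belongs to this group.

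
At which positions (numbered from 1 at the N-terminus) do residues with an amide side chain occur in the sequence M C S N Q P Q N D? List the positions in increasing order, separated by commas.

4, 5, 7, 8

Only N (asparagine) and Q (glutamine) carry a side-chain carboxamide.
Matching residues: N4, Q5, Q7, N8.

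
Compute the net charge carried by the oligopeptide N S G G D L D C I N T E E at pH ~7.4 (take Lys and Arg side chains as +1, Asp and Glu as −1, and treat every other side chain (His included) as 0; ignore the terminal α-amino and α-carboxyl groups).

Positive (K, R): none → +0.
Negative (D, E): D5, D7, E12, E13 → −4.
Net charge = (+0) + (−4) = −4.

-4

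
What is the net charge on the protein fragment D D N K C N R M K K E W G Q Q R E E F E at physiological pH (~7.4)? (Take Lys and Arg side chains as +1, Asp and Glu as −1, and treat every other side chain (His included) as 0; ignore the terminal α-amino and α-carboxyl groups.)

-1

Positive (K, R): K4, R7, K9, K10, R16 → +5.
Negative (D, E): D1, D2, E11, E17, E18, E20 → −6.
Net charge = (+5) + (−6) = −1.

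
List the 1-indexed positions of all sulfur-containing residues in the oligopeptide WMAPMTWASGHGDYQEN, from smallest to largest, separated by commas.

2, 5

The sulfur-bearing residues are cysteine (–SH) and methionine (–S–CH₃).
Matching residues: M2, M5.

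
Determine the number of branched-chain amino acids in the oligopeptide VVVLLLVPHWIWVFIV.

11

Valine (V), leucine (L), and isoleucine (I) are the branched-chain amino acids.
Matching residues: V1, V2, V3, L4, L5, L6, V7, I11, V13, I15, V16.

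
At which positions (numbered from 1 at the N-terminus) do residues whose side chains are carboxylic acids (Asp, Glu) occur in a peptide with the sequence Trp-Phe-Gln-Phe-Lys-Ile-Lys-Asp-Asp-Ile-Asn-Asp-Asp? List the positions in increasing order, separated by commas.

8, 9, 12, 13

Matching residues: Asp8, Asp9, Asp12, Asp13.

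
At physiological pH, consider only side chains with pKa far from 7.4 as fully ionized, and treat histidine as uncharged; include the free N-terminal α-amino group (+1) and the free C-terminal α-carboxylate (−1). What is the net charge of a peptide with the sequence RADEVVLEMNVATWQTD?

-3

At pH ~7.4 the Lys and Arg side chains are protonated (+1), the Asp and Glu side chains are deprotonated (−1), and with His taken as neutral all other side chains carry no charge.
Positive (K, R): R1 → +1.
Negative (D, E): D3, E4, E8, D17 → −4.
The N-terminus (+1) and C-terminus (−1) cancel.
Net charge = (+1) + (−4) = −3.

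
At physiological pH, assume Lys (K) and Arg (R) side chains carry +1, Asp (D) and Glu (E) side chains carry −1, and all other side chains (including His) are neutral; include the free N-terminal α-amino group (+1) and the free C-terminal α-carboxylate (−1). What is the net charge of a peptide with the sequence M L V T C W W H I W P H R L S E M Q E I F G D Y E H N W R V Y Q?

-2

Positive (K, R): R13, R29 → +2.
Negative (D, E): E16, E19, D23, E25 → −4.
The N-terminus (+1) and C-terminus (−1) cancel.
Net charge = (+2) + (−4) = −2.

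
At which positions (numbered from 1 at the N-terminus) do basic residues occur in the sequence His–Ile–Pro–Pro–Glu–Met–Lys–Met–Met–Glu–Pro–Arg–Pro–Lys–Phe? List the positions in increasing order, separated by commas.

K, R, and H are the three residues with basic side chains (ε-amine, guanidinium, and imidazole respectively).
Matching residues: His1, Lys7, Arg12, Lys14.

1, 7, 12, 14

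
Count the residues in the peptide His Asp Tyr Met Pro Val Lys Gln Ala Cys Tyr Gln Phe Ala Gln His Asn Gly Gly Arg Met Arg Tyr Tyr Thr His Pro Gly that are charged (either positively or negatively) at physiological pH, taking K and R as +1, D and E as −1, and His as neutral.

Charged side chains at pH ~7.4: K, R (positive); D, E (negative).
Matching residues: Asp2, Lys7, Arg20, Arg22.

4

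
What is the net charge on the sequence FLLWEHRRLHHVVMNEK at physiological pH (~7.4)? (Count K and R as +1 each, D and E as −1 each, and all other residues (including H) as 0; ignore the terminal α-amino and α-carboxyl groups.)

+1

Positive (K, R): R7, R8, K17 → +3.
Negative (D, E): E5, E16 → −2.
Net charge = (+3) + (−2) = +1.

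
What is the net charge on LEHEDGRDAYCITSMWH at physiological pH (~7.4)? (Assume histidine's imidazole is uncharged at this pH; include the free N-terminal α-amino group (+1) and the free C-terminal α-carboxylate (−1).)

-3

The side chains ionized at physiological pH are Lys/Arg (+1) and Asp/Glu (−1); with His treated as neutral, nothing else contributes.
Positive (K, R): R7 → +1.
Negative (D, E): E2, E4, D5, D8 → −4.
The N-terminus (+1) and C-terminus (−1) cancel.
Net charge = (+1) + (−4) = −3.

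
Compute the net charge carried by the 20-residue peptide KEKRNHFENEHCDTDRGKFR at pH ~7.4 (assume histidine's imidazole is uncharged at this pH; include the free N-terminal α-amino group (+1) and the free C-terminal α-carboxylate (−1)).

+1

At pH ~7.4 the Lys and Arg side chains are protonated (+1), the Asp and Glu side chains are deprotonated (−1), and with His taken as neutral all other side chains carry no charge.
Positive (K, R): K1, K3, R4, R16, K18, R20 → +6.
Negative (D, E): E2, E8, E10, D13, D15 → −5.
The N-terminus (+1) and C-terminus (−1) cancel.
Net charge = (+6) + (−5) = +1.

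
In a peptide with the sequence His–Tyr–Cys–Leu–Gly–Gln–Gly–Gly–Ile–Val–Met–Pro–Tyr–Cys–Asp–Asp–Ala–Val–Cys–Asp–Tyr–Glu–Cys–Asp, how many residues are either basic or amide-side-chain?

2

Basic: H, K, R. Amide-side-chain: N, Q.
Basic residues here: His1 (1).
Amide-side-chain residues here: Gln6 (1).
The two groups share no amino acid, so total = 1 + 1 = 2.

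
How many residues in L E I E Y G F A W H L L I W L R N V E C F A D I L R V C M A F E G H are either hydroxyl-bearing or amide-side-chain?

Hydroxyl-bearing: S, T, Y. Amide-side-chain: N, Q.
Hydroxyl-bearing residues here: Y5 (1).
Amide-side-chain residues here: N17 (1).
The two groups share no amino acid, so total = 1 + 1 = 2.

2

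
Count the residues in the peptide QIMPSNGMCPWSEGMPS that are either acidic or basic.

Acidic: D, E. Basic: H, K, R.
Acidic residues here: E13 (1).
Basic residues here: none (0).
The two groups share no amino acid, so total = 1 + 0 = 1.

1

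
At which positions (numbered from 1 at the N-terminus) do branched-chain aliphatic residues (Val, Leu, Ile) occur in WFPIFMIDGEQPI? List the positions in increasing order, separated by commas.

4, 7, 13

Matching residues: I4, I7, I13.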